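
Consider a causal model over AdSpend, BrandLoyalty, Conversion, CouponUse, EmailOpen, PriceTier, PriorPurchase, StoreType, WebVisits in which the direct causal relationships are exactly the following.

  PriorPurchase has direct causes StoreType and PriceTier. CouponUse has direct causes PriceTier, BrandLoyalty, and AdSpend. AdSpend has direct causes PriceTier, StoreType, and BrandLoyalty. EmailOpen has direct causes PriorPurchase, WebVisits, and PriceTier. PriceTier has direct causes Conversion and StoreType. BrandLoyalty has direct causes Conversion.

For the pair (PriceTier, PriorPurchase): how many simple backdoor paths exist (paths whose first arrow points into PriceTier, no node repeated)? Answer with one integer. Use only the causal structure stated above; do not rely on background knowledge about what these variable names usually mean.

A backdoor path from PriceTier to PriorPurchase is any simple undirected path whose first edge points into PriceTier (i.e. leaves PriceTier via a parent).
Parents of PriceTier: {Conversion, StoreType}.
Enumerating:
  P1: PriceTier <- StoreType -> PriorPurchase
  P2: PriceTier <- Conversion -> BrandLoyalty -> AdSpend <- StoreType -> PriorPurchase
  P3: PriceTier <- Conversion -> BrandLoyalty -> CouponUse <- AdSpend <- StoreType -> PriorPurchase
That exhausts the simple backdoor paths. Count: 3.

3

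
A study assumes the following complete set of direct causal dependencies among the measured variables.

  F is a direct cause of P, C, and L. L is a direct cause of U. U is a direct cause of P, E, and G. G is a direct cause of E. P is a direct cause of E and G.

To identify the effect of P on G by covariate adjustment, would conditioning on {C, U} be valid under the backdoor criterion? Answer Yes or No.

Backdoor paths from P to G (paths whose first edge points into P):
  P1: P <- F -> L -> U -> G
  P2: P <- F -> L -> U -> E <- G
  P3: P <- U -> G
  P4: P <- U -> E <- G
Condition 1 (no descendant of P in the set): holds — descendants of P are {E, G}; none are in {C, U}.
Condition 2 (every backdoor path blocked by {C, U}):
  P1: blocked at chain node U ∈ conditioning set.
  P2: blocked at chain node U ∈ conditioning set.
  P3: blocked at fork node U ∈ conditioning set.
  P4: blocked at fork node U ∈ conditioning set.
{C, U} satisfies the backdoor criterion.

Yes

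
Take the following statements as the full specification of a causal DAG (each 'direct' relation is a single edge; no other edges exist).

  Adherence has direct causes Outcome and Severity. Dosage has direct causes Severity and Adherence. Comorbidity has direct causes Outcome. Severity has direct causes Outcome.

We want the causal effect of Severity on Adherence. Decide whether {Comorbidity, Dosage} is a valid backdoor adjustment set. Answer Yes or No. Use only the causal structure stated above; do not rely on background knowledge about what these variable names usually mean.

Backdoor paths from Severity to Adherence (paths whose first edge points into Severity):
  P1: Severity <- Outcome -> Adherence
Condition 1 (no descendant of Severity in the set): FAILS — Dosage is a descendant of Severity.
Condition 2 (every backdoor path blocked by {Comorbidity, Dosage}):
  P1: open — no interior node is in the conditioning set.
{Comorbidity, Dosage} does not satisfy the backdoor criterion.

No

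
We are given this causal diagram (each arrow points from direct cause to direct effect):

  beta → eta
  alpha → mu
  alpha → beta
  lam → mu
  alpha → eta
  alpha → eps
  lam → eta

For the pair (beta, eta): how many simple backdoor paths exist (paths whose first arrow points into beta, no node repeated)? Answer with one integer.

A backdoor path from beta to eta is any simple undirected path whose first edge points into beta (i.e. leaves beta via a parent).
Parents of beta: {alpha}.
Enumerating:
  P1: beta <- alpha -> eta
  P2: beta <- alpha -> mu <- lam -> eta
That exhausts the simple backdoor paths. Count: 2.

2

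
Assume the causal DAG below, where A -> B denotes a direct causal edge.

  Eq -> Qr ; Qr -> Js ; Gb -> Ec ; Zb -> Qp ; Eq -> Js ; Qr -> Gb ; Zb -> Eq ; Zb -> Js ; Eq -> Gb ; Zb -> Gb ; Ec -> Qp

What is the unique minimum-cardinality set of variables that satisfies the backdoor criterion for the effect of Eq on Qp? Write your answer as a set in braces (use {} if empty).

{Zb}

Variables eligible for adjustment (non-descendants of Eq, excluding Eq and Qp): {Zb}.
Backdoor paths from Eq to Qp:
  P1: Eq <- Zb -> Gb -> Ec -> Qp
  P2: Eq <- Zb -> Js <- Qr -> Gb -> Ec -> Qp
  P3: Eq <- Zb -> Qp
The empty set is not sufficient: P1 (Eq <- Zb -> Gb -> Ec -> Qp) has no collider blocking it and no conditioned non-collider, so it is open.
Try {Zb}:
  P1: blocked at fork node Zb ∈ conditioning set.
  P2: blocked at fork node Zb ∈ conditioning set.
  P3: blocked at fork node Zb ∈ conditioning set.
{Zb} contains no descendant of Eq and blocks every backdoor path.
{Zb} is the unique smallest valid adjustment set.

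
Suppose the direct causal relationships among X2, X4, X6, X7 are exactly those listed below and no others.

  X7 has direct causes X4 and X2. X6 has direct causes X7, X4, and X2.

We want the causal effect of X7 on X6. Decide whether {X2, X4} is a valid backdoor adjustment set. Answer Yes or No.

Backdoor paths from X7 to X6 (paths whose first edge points into X7):
  P1: X7 <- X2 -> X6
  P2: X7 <- X4 -> X6
Condition 1 (no descendant of X7 in the set): holds — descendants of X7 are {X6}; none are in {X2, X4}.
Condition 2 (every backdoor path blocked by {X2, X4}):
  P1: blocked at fork node X2 ∈ conditioning set.
  P2: blocked at fork node X4 ∈ conditioning set.
{X2, X4} satisfies the backdoor criterion.

Yes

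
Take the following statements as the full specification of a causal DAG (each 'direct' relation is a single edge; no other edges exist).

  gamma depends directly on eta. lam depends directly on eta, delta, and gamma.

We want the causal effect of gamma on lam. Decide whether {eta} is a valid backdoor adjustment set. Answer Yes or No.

Backdoor paths from gamma to lam (paths whose first edge points into gamma):
  P1: gamma <- eta -> lam
Condition 1 (no descendant of gamma in the set): holds — descendants of gamma are {lam}; none are in {eta}.
Condition 2 (every backdoor path blocked by {eta}):
  P1: blocked at fork node eta ∈ conditioning set.
{eta} satisfies the backdoor criterion.

Yes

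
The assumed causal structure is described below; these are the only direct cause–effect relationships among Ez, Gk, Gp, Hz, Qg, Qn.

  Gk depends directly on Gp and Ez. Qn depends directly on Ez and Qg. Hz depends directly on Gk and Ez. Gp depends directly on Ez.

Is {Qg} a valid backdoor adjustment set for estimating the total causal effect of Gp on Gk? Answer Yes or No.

No

Backdoor paths from Gp to Gk (paths whose first edge points into Gp):
  P1: Gp <- Ez -> Gk
  P2: Gp <- Ez -> Hz <- Gk
Condition 1 (no descendant of Gp in the set): holds — descendants of Gp are {Gk, Hz}; none are in {Qg}.
Condition 2 (every backdoor path blocked by {Qg}):
  P1: open — no interior node is in the conditioning set.
  P2: blocked at collider Hz (neither it nor any descendant is in the conditioning set).
{Qg} does not satisfy the backdoor criterion.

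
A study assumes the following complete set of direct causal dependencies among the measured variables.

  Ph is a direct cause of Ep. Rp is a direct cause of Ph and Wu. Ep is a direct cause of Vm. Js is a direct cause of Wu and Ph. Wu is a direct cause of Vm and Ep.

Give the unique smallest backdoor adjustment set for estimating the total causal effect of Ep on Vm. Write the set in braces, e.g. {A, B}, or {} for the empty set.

Variables eligible for adjustment (non-descendants of Ep, excluding Ep and Vm): {Js, Ph, Rp, Wu}.
Backdoor paths from Ep to Vm:
  P1: Ep <- Ph <- Rp -> Wu -> Vm
  P2: Ep <- Ph <- Js -> Wu -> Vm
  P3: Ep <- Wu -> Vm
The empty set is not sufficient: P1 (Ep <- Ph <- Rp -> Wu -> Vm) has no collider blocking it and no conditioned non-collider, so it is open.
Try {Wu}:
  P1: blocked at chain node Wu ∈ conditioning set.
  P2: blocked at chain node Wu ∈ conditioning set.
  P3: blocked at fork node Wu ∈ conditioning set.
{Wu} contains no descendant of Ep and blocks every backdoor path.
No other singleton works — e.g. {Rp} leaves P2 open — so {Wu} is the unique smallest valid adjustment set.

{Wu}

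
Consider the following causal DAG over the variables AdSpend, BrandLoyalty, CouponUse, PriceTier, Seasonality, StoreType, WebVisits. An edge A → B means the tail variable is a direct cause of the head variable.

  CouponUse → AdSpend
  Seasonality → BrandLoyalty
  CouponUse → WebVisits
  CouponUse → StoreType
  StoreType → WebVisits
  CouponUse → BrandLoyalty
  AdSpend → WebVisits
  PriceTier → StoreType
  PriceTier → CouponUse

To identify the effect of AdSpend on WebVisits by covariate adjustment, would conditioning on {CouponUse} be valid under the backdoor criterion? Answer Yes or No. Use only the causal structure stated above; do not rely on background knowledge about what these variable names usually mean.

Backdoor paths from AdSpend to WebVisits (paths whose first edge points into AdSpend):
  P1: AdSpend <- CouponUse <- PriceTier -> StoreType -> WebVisits
  P2: AdSpend <- CouponUse -> StoreType -> WebVisits
  P3: AdSpend <- CouponUse -> WebVisits
Condition 1 (no descendant of AdSpend in the set): holds — descendants of AdSpend are {WebVisits}; none are in {CouponUse}.
Condition 2 (every backdoor path blocked by {CouponUse}):
  P1: blocked at chain node CouponUse ∈ conditioning set.
  P2: blocked at fork node CouponUse ∈ conditioning set.
  P3: blocked at fork node CouponUse ∈ conditioning set.
{CouponUse} satisfies the backdoor criterion.

Yes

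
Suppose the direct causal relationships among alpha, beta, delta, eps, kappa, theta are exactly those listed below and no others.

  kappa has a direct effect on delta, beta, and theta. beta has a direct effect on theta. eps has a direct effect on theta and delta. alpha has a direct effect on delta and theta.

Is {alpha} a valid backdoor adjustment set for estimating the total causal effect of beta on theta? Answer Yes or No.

No

Backdoor paths from beta to theta (paths whose first edge points into beta):
  P1: beta <- kappa -> delta <- alpha -> theta
  P2: beta <- kappa -> delta <- eps -> theta
  P3: beta <- kappa -> theta
Condition 1 (no descendant of beta in the set): holds — descendants of beta are {theta}; none are in {alpha}.
Condition 2 (every backdoor path blocked by {alpha}):
  P1: blocked at collider delta (neither it nor any descendant is in the conditioning set).
  P2: blocked at collider delta (neither it nor any descendant is in the conditioning set).
  P3: open — no interior node is in the conditioning set.
{alpha} does not satisfy the backdoor criterion.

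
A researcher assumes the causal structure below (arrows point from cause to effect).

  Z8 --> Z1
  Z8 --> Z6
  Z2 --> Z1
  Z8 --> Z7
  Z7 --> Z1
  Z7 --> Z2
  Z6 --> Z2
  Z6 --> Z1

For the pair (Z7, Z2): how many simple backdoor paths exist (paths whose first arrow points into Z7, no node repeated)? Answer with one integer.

A backdoor path from Z7 to Z2 is any simple undirected path whose first edge points into Z7 (i.e. leaves Z7 via a parent).
Parents of Z7: {Z8}.
Enumerating:
  P1: Z7 <- Z8 -> Z6 -> Z2
  P2: Z7 <- Z8 -> Z6 -> Z1 <- Z2
  P3: Z7 <- Z8 -> Z1 <- Z6 -> Z2
  P4: Z7 <- Z8 -> Z1 <- Z2
That exhausts the simple backdoor paths. Count: 4.

4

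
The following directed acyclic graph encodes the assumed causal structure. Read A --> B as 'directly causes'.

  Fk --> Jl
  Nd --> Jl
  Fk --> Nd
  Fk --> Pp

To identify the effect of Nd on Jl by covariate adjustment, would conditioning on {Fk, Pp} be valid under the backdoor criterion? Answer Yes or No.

Yes

Backdoor paths from Nd to Jl (paths whose first edge points into Nd):
  P1: Nd <- Fk -> Jl
Condition 1 (no descendant of Nd in the set): holds — descendants of Nd are {Jl}; none are in {Fk, Pp}.
Condition 2 (every backdoor path blocked by {Fk, Pp}):
  P1: blocked at fork node Fk ∈ conditioning set.
{Fk, Pp} satisfies the backdoor criterion.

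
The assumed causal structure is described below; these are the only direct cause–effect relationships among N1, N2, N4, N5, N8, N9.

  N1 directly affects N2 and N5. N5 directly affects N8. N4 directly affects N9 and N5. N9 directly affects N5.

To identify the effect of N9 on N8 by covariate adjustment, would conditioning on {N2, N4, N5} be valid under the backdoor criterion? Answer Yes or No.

Backdoor paths from N9 to N8 (paths whose first edge points into N9):
  P1: N9 <- N4 -> N5 -> N8
Condition 1 (no descendant of N9 in the set): FAILS — N5 is a descendant of N9.
Condition 2 (every backdoor path blocked by {N2, N4, N5}):
  P1: blocked at fork node N4 ∈ conditioning set.
{N2, N4, N5} does not satisfy the backdoor criterion.

No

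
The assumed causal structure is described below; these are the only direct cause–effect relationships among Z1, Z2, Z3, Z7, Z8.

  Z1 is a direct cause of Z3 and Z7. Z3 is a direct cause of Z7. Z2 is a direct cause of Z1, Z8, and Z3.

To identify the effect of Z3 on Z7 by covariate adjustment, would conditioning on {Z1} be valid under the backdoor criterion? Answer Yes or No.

Yes

Backdoor paths from Z3 to Z7 (paths whose first edge points into Z3):
  P1: Z3 <- Z2 -> Z1 -> Z7
  P2: Z3 <- Z1 -> Z7
Condition 1 (no descendant of Z3 in the set): holds — descendants of Z3 are {Z7}; none are in {Z1}.
Condition 2 (every backdoor path blocked by {Z1}):
  P1: blocked at chain node Z1 ∈ conditioning set.
  P2: blocked at fork node Z1 ∈ conditioning set.
{Z1} satisfies the backdoor criterion.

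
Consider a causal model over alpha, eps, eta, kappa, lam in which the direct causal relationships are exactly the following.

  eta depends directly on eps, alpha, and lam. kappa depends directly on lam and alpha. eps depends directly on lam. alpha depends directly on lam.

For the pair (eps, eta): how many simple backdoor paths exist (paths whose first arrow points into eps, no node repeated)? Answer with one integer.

3

A backdoor path from eps to eta is any simple undirected path whose first edge points into eps (i.e. leaves eps via a parent).
Parents of eps: {lam}.
Enumerating:
  P1: eps <- lam -> alpha -> eta
  P2: eps <- lam -> kappa <- alpha -> eta
  P3: eps <- lam -> eta
That exhausts the simple backdoor paths. Count: 3.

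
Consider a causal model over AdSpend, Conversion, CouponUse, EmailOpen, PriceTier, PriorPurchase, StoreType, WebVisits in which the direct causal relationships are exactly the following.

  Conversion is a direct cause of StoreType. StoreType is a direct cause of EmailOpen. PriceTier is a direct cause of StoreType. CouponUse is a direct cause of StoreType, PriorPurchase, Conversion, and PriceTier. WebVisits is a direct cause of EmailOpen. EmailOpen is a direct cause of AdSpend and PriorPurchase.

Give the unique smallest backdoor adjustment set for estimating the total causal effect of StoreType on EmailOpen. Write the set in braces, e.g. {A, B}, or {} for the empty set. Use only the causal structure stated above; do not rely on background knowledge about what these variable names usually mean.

{}

Variables eligible for adjustment (non-descendants of StoreType, excluding StoreType and EmailOpen): {Conversion, CouponUse, PriceTier, WebVisits}.
Backdoor paths from StoreType to EmailOpen:
  P1: StoreType <- CouponUse -> PriorPurchase <- EmailOpen
  P2: StoreType <- Conversion <- CouponUse -> PriorPurchase <- EmailOpen
  P3: StoreType <- PriceTier <- CouponUse -> PriorPurchase <- EmailOpen
Each backdoor path contains an unconditioned collider, so every path is already blocked with the empty conditioning set:
  P1: blocked at collider PriorPurchase (neither it nor any descendant is in the conditioning set).
  P2: blocked at collider PriorPurchase (neither it nor any descendant is in the conditioning set).
  P3: blocked at collider PriorPurchase (neither it nor any descendant is in the conditioning set).
The empty set is therefore the unique smallest valid set.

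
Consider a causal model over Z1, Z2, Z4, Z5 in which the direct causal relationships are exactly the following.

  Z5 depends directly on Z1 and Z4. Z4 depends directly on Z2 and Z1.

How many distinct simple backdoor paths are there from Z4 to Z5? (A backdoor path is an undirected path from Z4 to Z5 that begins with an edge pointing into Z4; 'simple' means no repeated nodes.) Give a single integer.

A backdoor path from Z4 to Z5 is any simple undirected path whose first edge points into Z4 (i.e. leaves Z4 via a parent).
Parents of Z4: {Z1, Z2}.
Enumerating:
  P1: Z4 <- Z1 -> Z5
That exhausts the simple backdoor paths. Count: 1.

1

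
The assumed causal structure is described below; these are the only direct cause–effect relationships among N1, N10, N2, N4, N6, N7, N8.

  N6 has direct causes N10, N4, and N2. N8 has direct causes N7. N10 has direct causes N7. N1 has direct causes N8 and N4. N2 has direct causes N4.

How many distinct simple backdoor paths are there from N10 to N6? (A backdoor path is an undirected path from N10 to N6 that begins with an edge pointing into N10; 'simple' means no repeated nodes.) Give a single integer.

A backdoor path from N10 to N6 is any simple undirected path whose first edge points into N10 (i.e. leaves N10 via a parent).
Parents of N10: {N7}.
Enumerating:
  P1: N10 <- N7 -> N8 -> N1 <- N4 -> N2 -> N6
  P2: N10 <- N7 -> N8 -> N1 <- N4 -> N6
That exhausts the simple backdoor paths. Count: 2.

2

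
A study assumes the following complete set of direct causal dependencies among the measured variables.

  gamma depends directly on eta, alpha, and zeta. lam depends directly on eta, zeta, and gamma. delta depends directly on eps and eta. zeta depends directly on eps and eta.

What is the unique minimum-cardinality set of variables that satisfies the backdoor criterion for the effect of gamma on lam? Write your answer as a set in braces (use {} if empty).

{eta, zeta}

Variables eligible for adjustment (non-descendants of gamma, excluding gamma and lam): {alpha, delta, eps, eta, zeta}.
Backdoor paths from gamma to lam:
  P1: gamma <- eta -> delta <- eps -> zeta -> lam
  P2: gamma <- eta -> zeta -> lam
  P3: gamma <- eta -> lam
  P4: gamma <- zeta <- eta -> lam
  P5: gamma <- zeta <- eps -> delta <- eta -> lam
  P6: gamma <- zeta -> lam
The empty set is not sufficient: P2 (gamma <- eta -> zeta -> lam) has no collider blocking it and no conditioned non-collider, so it is open.
Try {eta, zeta}:
  P1: blocked at fork node eta ∈ conditioning set.
  P2: blocked at fork node eta ∈ conditioning set.
  P3: blocked at fork node eta ∈ conditioning set.
  P4: blocked at chain node zeta ∈ conditioning set.
  P5: blocked at chain node zeta ∈ conditioning set.
  P6: blocked at fork node zeta ∈ conditioning set.
{eta, zeta} contains no descendant of gamma and blocks every backdoor path.
Every element of {eta, zeta} is needed (dropping eta leaves P3 open; dropping zeta leaves P6 open), so no proper subset is valid.
Among all size-2 subsets of the eligible variables, only {eta, zeta} blocks every backdoor path, so it is the unique smallest valid adjustment set.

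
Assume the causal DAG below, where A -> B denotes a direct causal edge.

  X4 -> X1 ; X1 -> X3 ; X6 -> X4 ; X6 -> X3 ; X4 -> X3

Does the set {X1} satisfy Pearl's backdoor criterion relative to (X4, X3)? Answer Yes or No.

Backdoor paths from X4 to X3 (paths whose first edge points into X4):
  P1: X4 <- X6 -> X3
Condition 1 (no descendant of X4 in the set): FAILS — X1 is a descendant of X4.
Condition 2 (every backdoor path blocked by {X1}):
  P1: open — no interior node is in the conditioning set.
{X1} does not satisfy the backdoor criterion.

No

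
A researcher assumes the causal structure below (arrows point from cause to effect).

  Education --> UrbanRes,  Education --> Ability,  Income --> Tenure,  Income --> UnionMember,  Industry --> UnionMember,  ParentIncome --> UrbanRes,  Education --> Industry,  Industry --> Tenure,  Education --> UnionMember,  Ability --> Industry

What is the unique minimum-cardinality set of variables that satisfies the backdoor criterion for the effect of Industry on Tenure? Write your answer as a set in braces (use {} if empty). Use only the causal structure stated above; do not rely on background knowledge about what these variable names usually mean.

{}

Variables eligible for adjustment (non-descendants of Industry, excluding Industry and Tenure): {Ability, Education, Income, ParentIncome, UrbanRes}.
Backdoor paths from Industry to Tenure:
  P1: Industry <- Education -> UnionMember <- Income -> Tenure
  P2: Industry <- Ability <- Education -> UnionMember <- Income -> Tenure
Each backdoor path contains an unconditioned collider, so every path is already blocked with the empty conditioning set:
  P1: blocked at collider UnionMember (neither it nor any descendant is in the conditioning set).
  P2: blocked at collider UnionMember (neither it nor any descendant is in the conditioning set).
The empty set is therefore the unique smallest valid set.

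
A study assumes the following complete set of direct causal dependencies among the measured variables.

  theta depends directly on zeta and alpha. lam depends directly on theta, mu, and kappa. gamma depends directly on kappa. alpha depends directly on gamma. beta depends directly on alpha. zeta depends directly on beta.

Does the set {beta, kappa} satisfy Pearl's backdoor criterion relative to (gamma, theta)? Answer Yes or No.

No

Backdoor paths from gamma to theta (paths whose first edge points into gamma):
  P1: gamma <- kappa -> lam <- theta
Condition 1 (no descendant of gamma in the set): FAILS — beta is a descendant of gamma.
Condition 2 (every backdoor path blocked by {beta, kappa}):
  P1: blocked at fork node kappa ∈ conditioning set.
{beta, kappa} does not satisfy the backdoor criterion.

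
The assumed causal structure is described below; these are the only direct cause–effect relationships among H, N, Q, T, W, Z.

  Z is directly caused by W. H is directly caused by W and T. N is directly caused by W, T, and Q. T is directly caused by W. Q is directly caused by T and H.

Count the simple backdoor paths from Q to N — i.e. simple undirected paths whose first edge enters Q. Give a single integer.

A backdoor path from Q to N is any simple undirected path whose first edge points into Q (i.e. leaves Q via a parent).
Parents of Q: {H, T}.
Enumerating:
  P1: Q <- T <- W -> N
  P2: Q <- T -> H <- W -> N
  P3: Q <- T -> N
  P4: Q <- H <- W -> T -> N
  P5: Q <- H <- W -> N
  P6: Q <- H <- T <- W -> N
  P7: Q <- H <- T -> N
That exhausts the simple backdoor paths. Count: 7.

7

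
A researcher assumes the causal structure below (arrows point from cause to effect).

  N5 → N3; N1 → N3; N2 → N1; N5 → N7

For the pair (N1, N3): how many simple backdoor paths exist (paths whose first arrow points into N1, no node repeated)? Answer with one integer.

A backdoor path from N1 to N3 is any simple undirected path whose first edge points into N1 (i.e. leaves N1 via a parent).
Parents of N1: {N2}.
No simple path from any parent of N1 reaches N3 without revisiting N1, so there are no backdoor paths.

0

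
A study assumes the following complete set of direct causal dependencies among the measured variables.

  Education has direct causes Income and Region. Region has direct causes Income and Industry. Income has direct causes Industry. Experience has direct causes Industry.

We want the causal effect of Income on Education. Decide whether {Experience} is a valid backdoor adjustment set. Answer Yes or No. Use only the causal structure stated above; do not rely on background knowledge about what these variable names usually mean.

Backdoor paths from Income to Education (paths whose first edge points into Income):
  P1: Income <- Industry -> Region -> Education
Condition 1 (no descendant of Income in the set): holds — descendants of Income are {Education, Region}; none are in {Experience}.
Condition 2 (every backdoor path blocked by {Experience}):
  P1: open — no interior node is in the conditioning set.
{Experience} does not satisfy the backdoor criterion.

No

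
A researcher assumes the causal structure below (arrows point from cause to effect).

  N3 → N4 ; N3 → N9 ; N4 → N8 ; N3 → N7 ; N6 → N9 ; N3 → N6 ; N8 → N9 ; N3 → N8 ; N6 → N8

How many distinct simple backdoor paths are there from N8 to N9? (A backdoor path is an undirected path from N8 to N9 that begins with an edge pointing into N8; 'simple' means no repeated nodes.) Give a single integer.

A backdoor path from N8 to N9 is any simple undirected path whose first edge points into N8 (i.e. leaves N8 via a parent).
Parents of N8: {N3, N4, N6}.
Enumerating:
  P1: N8 <- N3 -> N6 -> N9
  P2: N8 <- N3 -> N9
  P3: N8 <- N6 <- N3 -> N9
  P4: N8 <- N6 -> N9
  P5: N8 <- N4 <- N3 -> N6 -> N9
  P6: N8 <- N4 <- N3 -> N9
That exhausts the simple backdoor paths. Count: 6.

6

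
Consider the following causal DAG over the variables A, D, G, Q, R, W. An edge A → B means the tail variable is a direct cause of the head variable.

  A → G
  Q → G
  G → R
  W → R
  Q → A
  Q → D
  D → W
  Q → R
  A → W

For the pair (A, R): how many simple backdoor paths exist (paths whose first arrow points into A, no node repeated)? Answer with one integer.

A backdoor path from A to R is any simple undirected path whose first edge points into A (i.e. leaves A via a parent).
Parents of A: {Q}.
Enumerating:
  P1: A <- Q -> D -> W -> R
  P2: A <- Q -> G -> R
  P3: A <- Q -> R
That exhausts the simple backdoor paths. Count: 3.

3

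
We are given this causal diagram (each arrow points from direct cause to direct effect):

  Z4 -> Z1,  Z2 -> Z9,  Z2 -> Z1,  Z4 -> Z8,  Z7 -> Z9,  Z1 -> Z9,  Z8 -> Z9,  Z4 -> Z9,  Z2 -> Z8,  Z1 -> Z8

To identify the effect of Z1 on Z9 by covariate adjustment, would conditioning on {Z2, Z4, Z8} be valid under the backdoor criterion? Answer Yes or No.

Backdoor paths from Z1 to Z9 (paths whose first edge points into Z1):
  P1: Z1 <- Z4 -> Z8 <- Z2 -> Z9
  P2: Z1 <- Z4 -> Z8 -> Z9
  P3: Z1 <- Z4 -> Z9
  P4: Z1 <- Z2 -> Z8 <- Z4 -> Z9
  P5: Z1 <- Z2 -> Z8 -> Z9
  P6: Z1 <- Z2 -> Z9
Condition 1 (no descendant of Z1 in the set): FAILS — Z8 is a descendant of Z1.
Condition 2 (every backdoor path blocked by {Z2, Z4, Z8}):
  P1: blocked at fork node Z4 ∈ conditioning set.
  P2: blocked at fork node Z4 ∈ conditioning set.
  P3: blocked at fork node Z4 ∈ conditioning set.
  P4: blocked at fork node Z2 ∈ conditioning set.
  P5: blocked at fork node Z2 ∈ conditioning set.
  P6: blocked at fork node Z2 ∈ conditioning set.
{Z2, Z4, Z8} does not satisfy the backdoor criterion.

No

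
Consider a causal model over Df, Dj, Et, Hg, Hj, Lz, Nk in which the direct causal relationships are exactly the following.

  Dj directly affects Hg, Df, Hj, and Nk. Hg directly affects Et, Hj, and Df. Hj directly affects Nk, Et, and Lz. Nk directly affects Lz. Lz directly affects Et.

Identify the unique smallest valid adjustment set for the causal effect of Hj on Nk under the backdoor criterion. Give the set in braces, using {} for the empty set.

{Dj}

Variables eligible for adjustment (non-descendants of Hj, excluding Hj and Nk): {Df, Dj, Hg}.
Backdoor paths from Hj to Nk:
  P1: Hj <- Dj -> Hg -> Et <- Lz <- Nk
  P2: Hj <- Dj -> Nk
  P3: Hj <- Dj -> Df <- Hg -> Et <- Lz <- Nk
  P4: Hj <- Hg <- Dj -> Nk
  P5: Hj <- Hg -> Et <- Lz <- Nk
  P6: Hj <- Hg -> Df <- Dj -> Nk
The empty set is not sufficient: P2 (Hj <- Dj -> Nk) has no collider blocking it and no conditioned non-collider, so it is open.
Try {Dj}:
  P1: blocked at fork node Dj ∈ conditioning set.
  P2: blocked at fork node Dj ∈ conditioning set.
  P3: blocked at fork node Dj ∈ conditioning set.
  P4: blocked at fork node Dj ∈ conditioning set.
  P5: blocked at collider Et (neither it nor any descendant is in the conditioning set).
  P6: blocked at collider Df (neither it nor any descendant is in the conditioning set).
{Dj} contains no descendant of Hj and blocks every backdoor path.
No other singleton works — e.g. {Hg} leaves P2 open — so {Dj} is the unique smallest valid adjustment set.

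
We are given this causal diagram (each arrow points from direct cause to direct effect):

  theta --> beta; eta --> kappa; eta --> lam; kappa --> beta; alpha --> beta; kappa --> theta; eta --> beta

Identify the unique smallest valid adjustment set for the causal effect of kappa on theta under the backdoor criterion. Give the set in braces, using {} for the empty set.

{}

Variables eligible for adjustment (non-descendants of kappa, excluding kappa and theta): {alpha, eta, lam}.
Backdoor paths from kappa to theta:
  P1: kappa <- eta -> beta <- theta
Each backdoor path contains an unconditioned collider, so every path is already blocked with the empty conditioning set:
  P1: blocked at collider beta (neither it nor any descendant is in the conditioning set).
The empty set is therefore the unique smallest valid set.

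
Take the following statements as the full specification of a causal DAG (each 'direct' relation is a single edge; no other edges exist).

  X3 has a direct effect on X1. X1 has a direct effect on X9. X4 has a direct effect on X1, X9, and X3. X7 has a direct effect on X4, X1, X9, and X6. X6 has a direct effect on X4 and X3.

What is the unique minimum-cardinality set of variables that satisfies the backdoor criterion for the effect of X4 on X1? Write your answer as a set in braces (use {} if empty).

Variables eligible for adjustment (non-descendants of X4, excluding X4 and X1): {X6, X7}.
Backdoor paths from X4 to X1:
  P1: X4 <- X7 -> X6 -> X3 -> X1
  P2: X4 <- X7 -> X1
  P3: X4 <- X7 -> X9 <- X1
  P4: X4 <- X6 <- X7 -> X1
  P5: X4 <- X6 <- X7 -> X9 <- X1
  P6: X4 <- X6 -> X3 -> X1
The empty set is not sufficient: P1 (X4 <- X7 -> X6 -> X3 -> X1) has no collider blocking it and no conditioned non-collider, so it is open.
Try {X6, X7}:
  P1: blocked at fork node X7 ∈ conditioning set.
  P2: blocked at fork node X7 ∈ conditioning set.
  P3: blocked at fork node X7 ∈ conditioning set.
  P4: blocked at chain node X6 ∈ conditioning set.
  P5: blocked at chain node X6 ∈ conditioning set.
  P6: blocked at fork node X6 ∈ conditioning set.
{X6, X7} contains no descendant of X4 and blocks every backdoor path.
Every element of {X6, X7} is needed (dropping X6 leaves P6 open; dropping X7 leaves P2 open), so no proper subset is valid.
Among all size-2 subsets of the eligible variables, only {X6, X7} blocks every backdoor path, so it is the unique smallest valid adjustment set.

{X6, X7}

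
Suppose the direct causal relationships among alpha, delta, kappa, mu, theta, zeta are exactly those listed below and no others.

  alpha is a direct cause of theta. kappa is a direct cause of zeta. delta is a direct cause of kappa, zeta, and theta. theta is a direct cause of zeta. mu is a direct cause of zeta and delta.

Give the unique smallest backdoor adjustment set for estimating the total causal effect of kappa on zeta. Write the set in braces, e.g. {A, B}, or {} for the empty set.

Variables eligible for adjustment (non-descendants of kappa, excluding kappa and zeta): {alpha, delta, mu, theta}.
Backdoor paths from kappa to zeta:
  P1: kappa <- delta <- mu -> zeta
  P2: kappa <- delta -> theta -> zeta
  P3: kappa <- delta -> zeta
The empty set is not sufficient: P1 (kappa <- delta <- mu -> zeta) has no collider blocking it and no conditioned non-collider, so it is open.
Try {delta}:
  P1: blocked at chain node delta ∈ conditioning set.
  P2: blocked at fork node delta ∈ conditioning set.
  P3: blocked at fork node delta ∈ conditioning set.
{delta} contains no descendant of kappa and blocks every backdoor path.
No other singleton works — e.g. {alpha} leaves P1 open — so {delta} is the unique smallest valid adjustment set.

{delta}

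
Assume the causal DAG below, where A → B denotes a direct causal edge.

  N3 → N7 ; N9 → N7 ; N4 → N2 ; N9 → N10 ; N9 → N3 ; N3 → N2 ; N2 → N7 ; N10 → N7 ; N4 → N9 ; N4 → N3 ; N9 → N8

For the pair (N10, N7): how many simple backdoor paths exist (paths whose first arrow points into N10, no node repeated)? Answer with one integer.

A backdoor path from N10 to N7 is any simple undirected path whose first edge points into N10 (i.e. leaves N10 via a parent).
Parents of N10: {N9}.
Enumerating:
  P1: N10 <- N9 <- N4 -> N3 -> N2 -> N7
  P2: N10 <- N9 <- N4 -> N3 -> N7
  P3: N10 <- N9 <- N4 -> N2 <- N3 -> N7
  P4: N10 <- N9 <- N4 -> N2 -> N7
  P5: N10 <- N9 -> N3 <- N4 -> N2 -> N7
  P6: N10 <- N9 -> N3 -> N2 -> N7
  P7: N10 <- N9 -> N3 -> N7
  P8: N10 <- N9 -> N7
That exhausts the simple backdoor paths. Count: 8.

8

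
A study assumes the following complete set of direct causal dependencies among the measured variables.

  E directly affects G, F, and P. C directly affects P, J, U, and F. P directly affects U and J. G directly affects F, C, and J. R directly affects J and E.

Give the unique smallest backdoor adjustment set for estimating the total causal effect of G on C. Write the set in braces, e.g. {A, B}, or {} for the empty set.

{}

Variables eligible for adjustment (non-descendants of G, excluding G and C): {E, R}.
Backdoor paths from G to C:
  P1: G <- E <- R -> J <- C
  P2: G <- E <- R -> J <- P <- C
  P3: G <- E <- R -> J <- P -> U <- C
  P4: G <- E -> P <- C
  P5: G <- E -> P -> U <- C
  P6: G <- E -> P -> J <- C
  P7: G <- E -> F <- C
Each backdoor path contains an unconditioned collider, so every path is already blocked with the empty conditioning set:
  P1: blocked at collider J (neither it nor any descendant is in the conditioning set).
  P2: blocked at collider J (neither it nor any descendant is in the conditioning set).
  P3: blocked at collider J (neither it nor any descendant is in the conditioning set).
  P4: blocked at collider P (neither it nor any descendant is in the conditioning set).
  P5: blocked at collider U (neither it nor any descendant is in the conditioning set).
  P6: blocked at collider J (neither it nor any descendant is in the conditioning set).
  P7: blocked at collider F (neither it nor any descendant is in the conditioning set).
The empty set is therefore the unique smallest valid set.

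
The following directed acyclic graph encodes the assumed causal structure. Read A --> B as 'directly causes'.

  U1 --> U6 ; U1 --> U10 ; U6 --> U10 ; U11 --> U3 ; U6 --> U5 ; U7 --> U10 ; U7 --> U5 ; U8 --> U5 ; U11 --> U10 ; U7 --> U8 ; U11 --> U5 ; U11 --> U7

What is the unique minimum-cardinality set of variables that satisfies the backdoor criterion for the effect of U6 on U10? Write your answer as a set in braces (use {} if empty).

Variables eligible for adjustment (non-descendants of U6, excluding U6 and U10): {U1, U11, U3, U7, U8}.
Backdoor paths from U6 to U10:
  P1: U6 <- U1 -> U10
The empty set is not sufficient: P1 (U6 <- U1 -> U10) has no collider blocking it and no conditioned non-collider, so it is open.
Try {U1}:
  P1: blocked at fork node U1 ∈ conditioning set.
{U1} contains no descendant of U6 and blocks every backdoor path.
No other singleton works — e.g. {U11} leaves P1 open — so {U1} is the unique smallest valid adjustment set.

{U1}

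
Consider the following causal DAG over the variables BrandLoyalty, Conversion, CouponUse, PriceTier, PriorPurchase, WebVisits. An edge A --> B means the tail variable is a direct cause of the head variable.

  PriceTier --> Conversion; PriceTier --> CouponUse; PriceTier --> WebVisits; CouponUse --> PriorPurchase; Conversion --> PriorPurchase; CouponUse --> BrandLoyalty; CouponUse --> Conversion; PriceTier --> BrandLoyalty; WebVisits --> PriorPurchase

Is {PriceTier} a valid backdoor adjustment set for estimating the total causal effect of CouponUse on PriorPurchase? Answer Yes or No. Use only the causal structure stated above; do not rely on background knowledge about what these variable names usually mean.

Backdoor paths from CouponUse to PriorPurchase (paths whose first edge points into CouponUse):
  P1: CouponUse <- PriceTier -> WebVisits -> PriorPurchase
  P2: CouponUse <- PriceTier -> Conversion -> PriorPurchase
Condition 1 (no descendant of CouponUse in the set): holds — descendants of CouponUse are {BrandLoyalty, Conversion, PriorPurchase}; none are in {PriceTier}.
Condition 2 (every backdoor path blocked by {PriceTier}):
  P1: blocked at fork node PriceTier ∈ conditioning set.
  P2: blocked at fork node PriceTier ∈ conditioning set.
{PriceTier} satisfies the backdoor criterion.

Yes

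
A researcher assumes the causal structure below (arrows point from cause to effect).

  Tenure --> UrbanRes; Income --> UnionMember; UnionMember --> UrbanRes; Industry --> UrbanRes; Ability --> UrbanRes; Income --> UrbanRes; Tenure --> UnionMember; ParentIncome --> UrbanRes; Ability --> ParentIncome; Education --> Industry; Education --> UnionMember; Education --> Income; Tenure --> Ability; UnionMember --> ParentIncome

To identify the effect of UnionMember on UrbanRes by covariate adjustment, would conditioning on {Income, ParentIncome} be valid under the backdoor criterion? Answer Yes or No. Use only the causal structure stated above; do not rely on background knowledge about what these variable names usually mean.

Backdoor paths from UnionMember to UrbanRes (paths whose first edge points into UnionMember):
  P1: UnionMember <- Education -> Income -> UrbanRes
  P2: UnionMember <- Education -> Industry -> UrbanRes
  P3: UnionMember <- Tenure -> Ability -> ParentIncome -> UrbanRes
  P4: UnionMember <- Tenure -> Ability -> UrbanRes
  P5: UnionMember <- Tenure -> UrbanRes
  P6: UnionMember <- Income <- Education -> Industry -> UrbanRes
  P7: UnionMember <- Income -> UrbanRes
Condition 1 (no descendant of UnionMember in the set): FAILS — ParentIncome is a descendant of UnionMember.
Condition 2 (every backdoor path blocked by {Income, ParentIncome}):
  P1: blocked at chain node Income ∈ conditioning set.
  P2: open — no interior node is in the conditioning set.
  P3: blocked at chain node ParentIncome ∈ conditioning set.
  P4: open — no interior node is in the conditioning set.
  P5: open — no interior node is in the conditioning set.
  P6: blocked at chain node Income ∈ conditioning set.
  P7: blocked at fork node Income ∈ conditioning set.
{Income, ParentIncome} does not satisfy the backdoor criterion.

No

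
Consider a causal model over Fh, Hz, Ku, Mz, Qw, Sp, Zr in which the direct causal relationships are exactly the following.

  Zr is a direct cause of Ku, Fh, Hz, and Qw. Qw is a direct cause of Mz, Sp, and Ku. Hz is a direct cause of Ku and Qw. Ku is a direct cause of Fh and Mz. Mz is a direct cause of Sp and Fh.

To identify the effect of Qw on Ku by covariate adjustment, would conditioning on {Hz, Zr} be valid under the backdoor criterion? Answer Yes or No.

Backdoor paths from Qw to Ku (paths whose first edge points into Qw):
  P1: Qw <- Zr -> Hz -> Ku
  P2: Qw <- Zr -> Ku
  P3: Qw <- Zr -> Fh <- Ku
  P4: Qw <- Zr -> Fh <- Mz <- Ku
  P5: Qw <- Hz <- Zr -> Ku
  P6: Qw <- Hz <- Zr -> Fh <- Ku
  P7: Qw <- Hz <- Zr -> Fh <- Mz <- Ku
  P8: Qw <- Hz -> Ku
Condition 1 (no descendant of Qw in the set): holds — descendants of Qw are {Fh, Ku, Mz, Sp}; none are in {Hz, Zr}.
Condition 2 (every backdoor path blocked by {Hz, Zr}):
  P1: blocked at fork node Zr ∈ conditioning set.
  P2: blocked at fork node Zr ∈ conditioning set.
  P3: blocked at fork node Zr ∈ conditioning set.
  P4: blocked at fork node Zr ∈ conditioning set.
  P5: blocked at chain node Hz ∈ conditioning set.
  P6: blocked at chain node Hz ∈ conditioning set.
  P7: blocked at chain node Hz ∈ conditioning set.
  P8: blocked at fork node Hz ∈ conditioning set.
{Hz, Zr} satisfies the backdoor criterion.

Yes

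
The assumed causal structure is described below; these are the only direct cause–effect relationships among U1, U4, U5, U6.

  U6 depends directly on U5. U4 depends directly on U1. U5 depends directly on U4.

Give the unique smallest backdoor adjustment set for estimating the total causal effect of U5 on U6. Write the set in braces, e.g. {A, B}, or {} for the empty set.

{}

Variables eligible for adjustment (non-descendants of U5, excluding U5 and U6): {U1, U4}.
Backdoor paths from U5 to U6:
  (none)
With no backdoor paths the empty set already satisfies the criterion, and it is trivially minimal.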